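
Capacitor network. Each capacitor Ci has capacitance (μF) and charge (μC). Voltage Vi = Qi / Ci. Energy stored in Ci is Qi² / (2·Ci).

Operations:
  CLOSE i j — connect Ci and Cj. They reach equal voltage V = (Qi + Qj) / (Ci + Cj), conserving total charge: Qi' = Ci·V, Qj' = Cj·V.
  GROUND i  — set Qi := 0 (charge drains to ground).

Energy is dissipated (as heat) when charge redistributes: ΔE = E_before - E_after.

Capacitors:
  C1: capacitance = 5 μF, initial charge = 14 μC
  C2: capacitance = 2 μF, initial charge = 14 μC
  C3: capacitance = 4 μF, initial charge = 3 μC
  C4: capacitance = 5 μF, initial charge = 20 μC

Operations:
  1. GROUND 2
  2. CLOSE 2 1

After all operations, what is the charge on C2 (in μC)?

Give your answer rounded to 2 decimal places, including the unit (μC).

Answer: 4.00 μC

Derivation:
Initial: C1(5μF, Q=14μC, V=2.80V), C2(2μF, Q=14μC, V=7.00V), C3(4μF, Q=3μC, V=0.75V), C4(5μF, Q=20μC, V=4.00V)
Op 1: GROUND 2: Q2=0; energy lost=49.000
Op 2: CLOSE 2-1: Q_total=14.00, C_total=7.00, V=2.00; Q2=4.00, Q1=10.00; dissipated=5.600
Final charges: Q1=10.00, Q2=4.00, Q3=3.00, Q4=20.00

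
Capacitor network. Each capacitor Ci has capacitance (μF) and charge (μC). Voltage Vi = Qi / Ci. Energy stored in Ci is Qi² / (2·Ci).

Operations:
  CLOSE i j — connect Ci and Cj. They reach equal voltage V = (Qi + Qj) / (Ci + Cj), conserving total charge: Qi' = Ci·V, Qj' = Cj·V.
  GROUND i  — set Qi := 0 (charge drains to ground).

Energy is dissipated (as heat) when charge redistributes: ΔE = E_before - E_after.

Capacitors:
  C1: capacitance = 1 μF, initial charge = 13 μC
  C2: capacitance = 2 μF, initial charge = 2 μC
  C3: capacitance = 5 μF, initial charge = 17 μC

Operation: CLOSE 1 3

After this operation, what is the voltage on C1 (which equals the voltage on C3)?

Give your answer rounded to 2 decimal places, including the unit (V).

Initial: C1(1μF, Q=13μC, V=13.00V), C2(2μF, Q=2μC, V=1.00V), C3(5μF, Q=17μC, V=3.40V)
Op 1: CLOSE 1-3: Q_total=30.00, C_total=6.00, V=5.00; Q1=5.00, Q3=25.00; dissipated=38.400

Answer: 5.00 V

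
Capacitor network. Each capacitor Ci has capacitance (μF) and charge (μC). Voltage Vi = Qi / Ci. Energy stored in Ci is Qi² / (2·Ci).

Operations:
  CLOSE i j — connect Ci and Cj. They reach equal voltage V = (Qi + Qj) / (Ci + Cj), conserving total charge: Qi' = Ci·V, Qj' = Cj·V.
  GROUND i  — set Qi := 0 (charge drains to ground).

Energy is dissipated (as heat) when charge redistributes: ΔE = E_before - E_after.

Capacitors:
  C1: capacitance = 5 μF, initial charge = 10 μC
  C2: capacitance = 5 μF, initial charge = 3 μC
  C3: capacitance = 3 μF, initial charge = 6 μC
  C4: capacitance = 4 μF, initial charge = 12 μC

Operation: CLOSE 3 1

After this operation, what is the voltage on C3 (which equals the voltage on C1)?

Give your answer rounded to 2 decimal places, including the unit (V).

Initial: C1(5μF, Q=10μC, V=2.00V), C2(5μF, Q=3μC, V=0.60V), C3(3μF, Q=6μC, V=2.00V), C4(4μF, Q=12μC, V=3.00V)
Op 1: CLOSE 3-1: Q_total=16.00, C_total=8.00, V=2.00; Q3=6.00, Q1=10.00; dissipated=0.000

Answer: 2.00 V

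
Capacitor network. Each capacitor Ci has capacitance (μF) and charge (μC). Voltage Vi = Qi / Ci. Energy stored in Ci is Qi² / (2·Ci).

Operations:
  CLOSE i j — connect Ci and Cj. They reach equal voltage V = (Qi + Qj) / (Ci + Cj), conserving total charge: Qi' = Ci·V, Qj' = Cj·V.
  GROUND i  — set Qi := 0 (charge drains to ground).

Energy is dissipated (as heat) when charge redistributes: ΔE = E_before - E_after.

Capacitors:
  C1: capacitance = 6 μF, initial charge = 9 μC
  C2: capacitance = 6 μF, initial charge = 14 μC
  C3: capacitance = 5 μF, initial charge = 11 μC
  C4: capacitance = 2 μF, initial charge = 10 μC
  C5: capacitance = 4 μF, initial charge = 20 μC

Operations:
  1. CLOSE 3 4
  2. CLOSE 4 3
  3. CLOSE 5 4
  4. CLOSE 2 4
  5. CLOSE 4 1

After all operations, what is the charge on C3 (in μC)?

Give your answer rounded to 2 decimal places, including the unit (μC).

Initial: C1(6μF, Q=9μC, V=1.50V), C2(6μF, Q=14μC, V=2.33V), C3(5μF, Q=11μC, V=2.20V), C4(2μF, Q=10μC, V=5.00V), C5(4μF, Q=20μC, V=5.00V)
Op 1: CLOSE 3-4: Q_total=21.00, C_total=7.00, V=3.00; Q3=15.00, Q4=6.00; dissipated=5.600
Op 2: CLOSE 4-3: Q_total=21.00, C_total=7.00, V=3.00; Q4=6.00, Q3=15.00; dissipated=0.000
Op 3: CLOSE 5-4: Q_total=26.00, C_total=6.00, V=4.33; Q5=17.33, Q4=8.67; dissipated=2.667
Op 4: CLOSE 2-4: Q_total=22.67, C_total=8.00, V=2.83; Q2=17.00, Q4=5.67; dissipated=3.000
Op 5: CLOSE 4-1: Q_total=14.67, C_total=8.00, V=1.83; Q4=3.67, Q1=11.00; dissipated=1.333
Final charges: Q1=11.00, Q2=17.00, Q3=15.00, Q4=3.67, Q5=17.33

Answer: 15.00 μC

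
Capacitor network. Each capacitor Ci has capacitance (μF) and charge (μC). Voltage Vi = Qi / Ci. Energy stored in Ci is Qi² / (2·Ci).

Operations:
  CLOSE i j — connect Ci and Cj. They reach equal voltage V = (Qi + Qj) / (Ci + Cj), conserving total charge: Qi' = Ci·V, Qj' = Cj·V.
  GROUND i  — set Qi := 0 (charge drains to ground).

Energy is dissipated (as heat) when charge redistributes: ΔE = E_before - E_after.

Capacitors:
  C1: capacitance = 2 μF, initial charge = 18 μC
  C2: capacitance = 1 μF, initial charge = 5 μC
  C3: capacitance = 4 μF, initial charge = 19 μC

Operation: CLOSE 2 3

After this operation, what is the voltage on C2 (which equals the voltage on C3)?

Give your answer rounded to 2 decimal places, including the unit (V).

Initial: C1(2μF, Q=18μC, V=9.00V), C2(1μF, Q=5μC, V=5.00V), C3(4μF, Q=19μC, V=4.75V)
Op 1: CLOSE 2-3: Q_total=24.00, C_total=5.00, V=4.80; Q2=4.80, Q3=19.20; dissipated=0.025

Answer: 4.80 V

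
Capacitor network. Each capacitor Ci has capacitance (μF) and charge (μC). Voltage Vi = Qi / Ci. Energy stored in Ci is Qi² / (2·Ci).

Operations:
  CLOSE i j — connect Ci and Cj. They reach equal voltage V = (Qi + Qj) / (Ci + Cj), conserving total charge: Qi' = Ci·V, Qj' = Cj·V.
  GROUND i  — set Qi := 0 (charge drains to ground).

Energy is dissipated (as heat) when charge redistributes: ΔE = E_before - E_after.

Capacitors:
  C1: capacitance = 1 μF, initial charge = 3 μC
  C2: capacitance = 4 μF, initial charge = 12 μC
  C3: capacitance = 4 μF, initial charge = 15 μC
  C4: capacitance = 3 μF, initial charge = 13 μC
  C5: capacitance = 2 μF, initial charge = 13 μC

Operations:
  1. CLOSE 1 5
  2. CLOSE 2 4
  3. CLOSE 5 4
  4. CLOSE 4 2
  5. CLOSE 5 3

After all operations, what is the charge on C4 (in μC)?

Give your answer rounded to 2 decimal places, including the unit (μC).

Initial: C1(1μF, Q=3μC, V=3.00V), C2(4μF, Q=12μC, V=3.00V), C3(4μF, Q=15μC, V=3.75V), C4(3μF, Q=13μC, V=4.33V), C5(2μF, Q=13μC, V=6.50V)
Op 1: CLOSE 1-5: Q_total=16.00, C_total=3.00, V=5.33; Q1=5.33, Q5=10.67; dissipated=4.083
Op 2: CLOSE 2-4: Q_total=25.00, C_total=7.00, V=3.57; Q2=14.29, Q4=10.71; dissipated=1.524
Op 3: CLOSE 5-4: Q_total=21.38, C_total=5.00, V=4.28; Q5=8.55, Q4=12.83; dissipated=1.863
Op 4: CLOSE 4-2: Q_total=27.11, C_total=7.00, V=3.87; Q4=11.62, Q2=15.49; dissipated=0.426
Op 5: CLOSE 5-3: Q_total=23.55, C_total=6.00, V=3.93; Q5=7.85, Q3=15.70; dissipated=0.185
Final charges: Q1=5.33, Q2=15.49, Q3=15.70, Q4=11.62, Q5=7.85

Answer: 11.62 μC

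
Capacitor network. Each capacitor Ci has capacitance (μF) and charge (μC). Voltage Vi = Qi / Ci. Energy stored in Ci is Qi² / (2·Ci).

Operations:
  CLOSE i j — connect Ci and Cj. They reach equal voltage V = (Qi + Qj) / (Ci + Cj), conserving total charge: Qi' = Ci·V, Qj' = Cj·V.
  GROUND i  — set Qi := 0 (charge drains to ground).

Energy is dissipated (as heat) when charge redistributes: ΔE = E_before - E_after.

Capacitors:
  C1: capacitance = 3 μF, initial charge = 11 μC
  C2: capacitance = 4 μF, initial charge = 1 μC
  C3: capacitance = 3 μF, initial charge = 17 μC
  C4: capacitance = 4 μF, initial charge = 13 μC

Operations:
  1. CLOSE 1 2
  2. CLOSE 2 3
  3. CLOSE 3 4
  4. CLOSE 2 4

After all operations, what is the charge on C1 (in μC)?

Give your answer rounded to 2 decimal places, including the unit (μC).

Answer: 5.14 μC

Derivation:
Initial: C1(3μF, Q=11μC, V=3.67V), C2(4μF, Q=1μC, V=0.25V), C3(3μF, Q=17μC, V=5.67V), C4(4μF, Q=13μC, V=3.25V)
Op 1: CLOSE 1-2: Q_total=12.00, C_total=7.00, V=1.71; Q1=5.14, Q2=6.86; dissipated=10.006
Op 2: CLOSE 2-3: Q_total=23.86, C_total=7.00, V=3.41; Q2=13.63, Q3=10.22; dissipated=13.390
Op 3: CLOSE 3-4: Q_total=23.22, C_total=7.00, V=3.32; Q3=9.95, Q4=13.27; dissipated=0.021
Op 4: CLOSE 2-4: Q_total=26.90, C_total=8.00, V=3.36; Q2=13.45, Q4=13.45; dissipated=0.008
Final charges: Q1=5.14, Q2=13.45, Q3=9.95, Q4=13.45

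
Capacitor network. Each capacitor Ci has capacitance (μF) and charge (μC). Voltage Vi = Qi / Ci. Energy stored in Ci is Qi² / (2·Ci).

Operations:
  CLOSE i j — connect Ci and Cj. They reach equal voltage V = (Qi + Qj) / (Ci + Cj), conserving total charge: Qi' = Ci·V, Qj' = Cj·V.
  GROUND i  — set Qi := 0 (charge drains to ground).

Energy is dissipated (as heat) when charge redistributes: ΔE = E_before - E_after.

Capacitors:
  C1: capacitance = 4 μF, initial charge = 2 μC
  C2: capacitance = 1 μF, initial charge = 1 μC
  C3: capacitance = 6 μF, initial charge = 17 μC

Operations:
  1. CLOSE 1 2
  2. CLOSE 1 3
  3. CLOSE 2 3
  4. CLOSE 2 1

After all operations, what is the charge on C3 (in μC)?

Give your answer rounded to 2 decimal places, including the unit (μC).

Initial: C1(4μF, Q=2μC, V=0.50V), C2(1μF, Q=1μC, V=1.00V), C3(6μF, Q=17μC, V=2.83V)
Op 1: CLOSE 1-2: Q_total=3.00, C_total=5.00, V=0.60; Q1=2.40, Q2=0.60; dissipated=0.100
Op 2: CLOSE 1-3: Q_total=19.40, C_total=10.00, V=1.94; Q1=7.76, Q3=11.64; dissipated=5.985
Op 3: CLOSE 2-3: Q_total=12.24, C_total=7.00, V=1.75; Q2=1.75, Q3=10.49; dissipated=0.770
Op 4: CLOSE 2-1: Q_total=9.51, C_total=5.00, V=1.90; Q2=1.90, Q1=7.61; dissipated=0.015
Final charges: Q1=7.61, Q2=1.90, Q3=10.49

Answer: 10.49 μC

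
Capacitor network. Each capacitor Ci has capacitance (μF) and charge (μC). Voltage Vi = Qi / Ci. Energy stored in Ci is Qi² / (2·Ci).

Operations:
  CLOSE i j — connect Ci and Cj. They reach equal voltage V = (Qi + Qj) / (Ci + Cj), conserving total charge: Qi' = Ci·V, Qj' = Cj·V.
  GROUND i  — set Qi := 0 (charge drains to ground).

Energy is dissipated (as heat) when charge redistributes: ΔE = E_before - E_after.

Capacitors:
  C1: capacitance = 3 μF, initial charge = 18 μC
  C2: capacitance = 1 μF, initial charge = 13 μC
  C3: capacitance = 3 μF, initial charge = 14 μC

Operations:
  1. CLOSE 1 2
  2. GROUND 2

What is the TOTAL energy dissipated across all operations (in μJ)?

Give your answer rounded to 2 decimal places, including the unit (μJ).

Answer: 48.41 μJ

Derivation:
Initial: C1(3μF, Q=18μC, V=6.00V), C2(1μF, Q=13μC, V=13.00V), C3(3μF, Q=14μC, V=4.67V)
Op 1: CLOSE 1-2: Q_total=31.00, C_total=4.00, V=7.75; Q1=23.25, Q2=7.75; dissipated=18.375
Op 2: GROUND 2: Q2=0; energy lost=30.031
Total dissipated: 48.406 μJ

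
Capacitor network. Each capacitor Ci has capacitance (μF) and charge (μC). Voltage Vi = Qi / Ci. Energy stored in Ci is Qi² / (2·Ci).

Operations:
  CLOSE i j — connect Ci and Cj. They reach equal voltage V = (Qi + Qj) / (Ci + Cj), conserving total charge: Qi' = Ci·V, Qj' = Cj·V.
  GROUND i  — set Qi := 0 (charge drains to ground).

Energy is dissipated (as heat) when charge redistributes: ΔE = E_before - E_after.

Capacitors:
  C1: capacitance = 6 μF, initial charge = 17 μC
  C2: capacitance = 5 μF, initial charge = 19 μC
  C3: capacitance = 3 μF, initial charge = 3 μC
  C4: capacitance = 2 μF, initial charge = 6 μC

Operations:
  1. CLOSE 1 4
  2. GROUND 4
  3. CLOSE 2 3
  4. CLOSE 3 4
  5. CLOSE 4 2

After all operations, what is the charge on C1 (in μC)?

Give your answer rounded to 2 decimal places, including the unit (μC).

Answer: 17.25 μC

Derivation:
Initial: C1(6μF, Q=17μC, V=2.83V), C2(5μF, Q=19μC, V=3.80V), C3(3μF, Q=3μC, V=1.00V), C4(2μF, Q=6μC, V=3.00V)
Op 1: CLOSE 1-4: Q_total=23.00, C_total=8.00, V=2.88; Q1=17.25, Q4=5.75; dissipated=0.021
Op 2: GROUND 4: Q4=0; energy lost=8.266
Op 3: CLOSE 2-3: Q_total=22.00, C_total=8.00, V=2.75; Q2=13.75, Q3=8.25; dissipated=7.350
Op 4: CLOSE 3-4: Q_total=8.25, C_total=5.00, V=1.65; Q3=4.95, Q4=3.30; dissipated=4.537
Op 5: CLOSE 4-2: Q_total=17.05, C_total=7.00, V=2.44; Q4=4.87, Q2=12.18; dissipated=0.864
Final charges: Q1=17.25, Q2=12.18, Q3=4.95, Q4=4.87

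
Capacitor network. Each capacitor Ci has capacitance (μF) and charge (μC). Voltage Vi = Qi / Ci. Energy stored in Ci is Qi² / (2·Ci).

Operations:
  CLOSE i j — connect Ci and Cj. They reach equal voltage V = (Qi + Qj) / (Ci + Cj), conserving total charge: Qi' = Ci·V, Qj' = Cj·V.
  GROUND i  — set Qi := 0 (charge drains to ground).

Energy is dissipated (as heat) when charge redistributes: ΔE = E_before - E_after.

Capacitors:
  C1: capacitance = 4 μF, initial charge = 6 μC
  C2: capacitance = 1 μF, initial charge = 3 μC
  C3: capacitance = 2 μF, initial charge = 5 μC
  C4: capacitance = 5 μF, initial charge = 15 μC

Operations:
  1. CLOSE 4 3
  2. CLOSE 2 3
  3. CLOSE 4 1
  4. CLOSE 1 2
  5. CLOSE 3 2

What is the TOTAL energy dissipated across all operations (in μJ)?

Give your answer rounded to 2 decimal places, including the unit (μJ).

Answer: 2.49 μJ

Derivation:
Initial: C1(4μF, Q=6μC, V=1.50V), C2(1μF, Q=3μC, V=3.00V), C3(2μF, Q=5μC, V=2.50V), C4(5μF, Q=15μC, V=3.00V)
Op 1: CLOSE 4-3: Q_total=20.00, C_total=7.00, V=2.86; Q4=14.29, Q3=5.71; dissipated=0.179
Op 2: CLOSE 2-3: Q_total=8.71, C_total=3.00, V=2.90; Q2=2.90, Q3=5.81; dissipated=0.007
Op 3: CLOSE 4-1: Q_total=20.29, C_total=9.00, V=2.25; Q4=11.27, Q1=9.02; dissipated=2.046
Op 4: CLOSE 1-2: Q_total=11.92, C_total=5.00, V=2.38; Q1=9.54, Q2=2.38; dissipated=0.169
Op 5: CLOSE 3-2: Q_total=8.19, C_total=3.00, V=2.73; Q3=5.46, Q2=2.73; dissipated=0.090
Total dissipated: 2.492 μJ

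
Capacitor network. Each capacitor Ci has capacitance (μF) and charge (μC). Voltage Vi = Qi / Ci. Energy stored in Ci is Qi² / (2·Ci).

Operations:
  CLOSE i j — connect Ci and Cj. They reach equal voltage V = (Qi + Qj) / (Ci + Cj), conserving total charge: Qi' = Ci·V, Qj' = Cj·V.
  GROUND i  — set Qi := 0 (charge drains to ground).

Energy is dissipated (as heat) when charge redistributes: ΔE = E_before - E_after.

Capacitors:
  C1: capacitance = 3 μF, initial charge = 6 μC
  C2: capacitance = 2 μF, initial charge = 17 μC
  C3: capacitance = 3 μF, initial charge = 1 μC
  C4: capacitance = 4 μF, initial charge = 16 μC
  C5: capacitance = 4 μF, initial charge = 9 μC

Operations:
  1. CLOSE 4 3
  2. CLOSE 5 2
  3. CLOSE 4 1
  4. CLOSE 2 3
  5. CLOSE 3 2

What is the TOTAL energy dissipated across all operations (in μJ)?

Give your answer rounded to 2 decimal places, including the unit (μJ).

Initial: C1(3μF, Q=6μC, V=2.00V), C2(2μF, Q=17μC, V=8.50V), C3(3μF, Q=1μC, V=0.33V), C4(4μF, Q=16μC, V=4.00V), C5(4μF, Q=9μC, V=2.25V)
Op 1: CLOSE 4-3: Q_total=17.00, C_total=7.00, V=2.43; Q4=9.71, Q3=7.29; dissipated=11.524
Op 2: CLOSE 5-2: Q_total=26.00, C_total=6.00, V=4.33; Q5=17.33, Q2=8.67; dissipated=26.042
Op 3: CLOSE 4-1: Q_total=15.71, C_total=7.00, V=2.24; Q4=8.98, Q1=6.73; dissipated=0.157
Op 4: CLOSE 2-3: Q_total=15.95, C_total=5.00, V=3.19; Q2=6.38, Q3=9.57; dissipated=2.177
Op 5: CLOSE 3-2: Q_total=15.95, C_total=5.00, V=3.19; Q3=9.57, Q2=6.38; dissipated=0.000
Total dissipated: 39.900 μJ

Answer: 39.90 μJ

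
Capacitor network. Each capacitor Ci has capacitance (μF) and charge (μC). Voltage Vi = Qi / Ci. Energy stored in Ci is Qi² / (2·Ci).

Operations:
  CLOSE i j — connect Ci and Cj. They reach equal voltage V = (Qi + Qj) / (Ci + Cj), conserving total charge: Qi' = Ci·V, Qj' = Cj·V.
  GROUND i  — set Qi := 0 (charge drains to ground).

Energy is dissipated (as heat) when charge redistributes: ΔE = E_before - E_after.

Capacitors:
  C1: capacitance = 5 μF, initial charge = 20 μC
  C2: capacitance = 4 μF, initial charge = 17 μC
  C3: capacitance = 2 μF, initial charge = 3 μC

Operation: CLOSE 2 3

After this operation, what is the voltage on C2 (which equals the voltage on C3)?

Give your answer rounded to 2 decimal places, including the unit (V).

Answer: 3.33 V

Derivation:
Initial: C1(5μF, Q=20μC, V=4.00V), C2(4μF, Q=17μC, V=4.25V), C3(2μF, Q=3μC, V=1.50V)
Op 1: CLOSE 2-3: Q_total=20.00, C_total=6.00, V=3.33; Q2=13.33, Q3=6.67; dissipated=5.042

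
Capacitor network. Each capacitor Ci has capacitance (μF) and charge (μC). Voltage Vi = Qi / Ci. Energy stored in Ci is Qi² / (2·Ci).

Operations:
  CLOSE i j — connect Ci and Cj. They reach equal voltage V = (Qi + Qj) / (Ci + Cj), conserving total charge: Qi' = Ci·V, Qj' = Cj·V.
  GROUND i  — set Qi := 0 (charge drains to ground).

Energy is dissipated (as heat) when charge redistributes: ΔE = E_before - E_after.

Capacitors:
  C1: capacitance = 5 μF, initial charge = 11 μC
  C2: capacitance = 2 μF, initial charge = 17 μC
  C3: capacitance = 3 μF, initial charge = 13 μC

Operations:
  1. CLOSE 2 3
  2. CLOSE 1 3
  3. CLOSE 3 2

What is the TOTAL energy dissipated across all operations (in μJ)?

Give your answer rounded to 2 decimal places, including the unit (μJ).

Answer: 27.34 μJ

Derivation:
Initial: C1(5μF, Q=11μC, V=2.20V), C2(2μF, Q=17μC, V=8.50V), C3(3μF, Q=13μC, V=4.33V)
Op 1: CLOSE 2-3: Q_total=30.00, C_total=5.00, V=6.00; Q2=12.00, Q3=18.00; dissipated=10.417
Op 2: CLOSE 1-3: Q_total=29.00, C_total=8.00, V=3.62; Q1=18.12, Q3=10.88; dissipated=13.537
Op 3: CLOSE 3-2: Q_total=22.88, C_total=5.00, V=4.58; Q3=13.72, Q2=9.15; dissipated=3.384
Total dissipated: 27.339 μJ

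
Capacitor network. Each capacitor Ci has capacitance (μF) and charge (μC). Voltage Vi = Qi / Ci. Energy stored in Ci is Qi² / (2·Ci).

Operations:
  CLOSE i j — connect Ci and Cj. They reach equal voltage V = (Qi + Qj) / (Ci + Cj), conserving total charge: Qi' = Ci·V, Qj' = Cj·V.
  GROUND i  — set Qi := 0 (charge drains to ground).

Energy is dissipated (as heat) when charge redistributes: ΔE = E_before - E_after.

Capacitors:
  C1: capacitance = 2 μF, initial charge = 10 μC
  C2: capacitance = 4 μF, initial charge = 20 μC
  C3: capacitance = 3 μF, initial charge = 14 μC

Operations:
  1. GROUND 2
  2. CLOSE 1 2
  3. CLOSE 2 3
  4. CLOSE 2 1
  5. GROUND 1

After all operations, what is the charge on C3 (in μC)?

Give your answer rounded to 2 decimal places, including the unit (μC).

Initial: C1(2μF, Q=10μC, V=5.00V), C2(4μF, Q=20μC, V=5.00V), C3(3μF, Q=14μC, V=4.67V)
Op 1: GROUND 2: Q2=0; energy lost=50.000
Op 2: CLOSE 1-2: Q_total=10.00, C_total=6.00, V=1.67; Q1=3.33, Q2=6.67; dissipated=16.667
Op 3: CLOSE 2-3: Q_total=20.67, C_total=7.00, V=2.95; Q2=11.81, Q3=8.86; dissipated=7.714
Op 4: CLOSE 2-1: Q_total=15.14, C_total=6.00, V=2.52; Q2=10.10, Q1=5.05; dissipated=1.102
Op 5: GROUND 1: Q1=0; energy lost=6.370
Final charges: Q1=0.00, Q2=10.10, Q3=8.86

Answer: 8.86 μC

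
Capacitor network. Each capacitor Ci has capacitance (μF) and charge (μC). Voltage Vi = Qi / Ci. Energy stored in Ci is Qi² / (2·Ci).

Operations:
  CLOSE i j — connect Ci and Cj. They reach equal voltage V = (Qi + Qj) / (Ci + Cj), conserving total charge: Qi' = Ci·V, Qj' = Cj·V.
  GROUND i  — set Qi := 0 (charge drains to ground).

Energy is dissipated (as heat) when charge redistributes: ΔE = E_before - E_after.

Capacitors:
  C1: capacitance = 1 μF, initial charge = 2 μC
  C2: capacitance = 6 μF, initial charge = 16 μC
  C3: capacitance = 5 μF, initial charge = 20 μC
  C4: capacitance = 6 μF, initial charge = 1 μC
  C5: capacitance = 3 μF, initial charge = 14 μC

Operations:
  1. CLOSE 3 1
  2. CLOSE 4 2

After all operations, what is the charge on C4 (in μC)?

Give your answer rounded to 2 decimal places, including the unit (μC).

Answer: 8.50 μC

Derivation:
Initial: C1(1μF, Q=2μC, V=2.00V), C2(6μF, Q=16μC, V=2.67V), C3(5μF, Q=20μC, V=4.00V), C4(6μF, Q=1μC, V=0.17V), C5(3μF, Q=14μC, V=4.67V)
Op 1: CLOSE 3-1: Q_total=22.00, C_total=6.00, V=3.67; Q3=18.33, Q1=3.67; dissipated=1.667
Op 2: CLOSE 4-2: Q_total=17.00, C_total=12.00, V=1.42; Q4=8.50, Q2=8.50; dissipated=9.375
Final charges: Q1=3.67, Q2=8.50, Q3=18.33, Q4=8.50, Q5=14.00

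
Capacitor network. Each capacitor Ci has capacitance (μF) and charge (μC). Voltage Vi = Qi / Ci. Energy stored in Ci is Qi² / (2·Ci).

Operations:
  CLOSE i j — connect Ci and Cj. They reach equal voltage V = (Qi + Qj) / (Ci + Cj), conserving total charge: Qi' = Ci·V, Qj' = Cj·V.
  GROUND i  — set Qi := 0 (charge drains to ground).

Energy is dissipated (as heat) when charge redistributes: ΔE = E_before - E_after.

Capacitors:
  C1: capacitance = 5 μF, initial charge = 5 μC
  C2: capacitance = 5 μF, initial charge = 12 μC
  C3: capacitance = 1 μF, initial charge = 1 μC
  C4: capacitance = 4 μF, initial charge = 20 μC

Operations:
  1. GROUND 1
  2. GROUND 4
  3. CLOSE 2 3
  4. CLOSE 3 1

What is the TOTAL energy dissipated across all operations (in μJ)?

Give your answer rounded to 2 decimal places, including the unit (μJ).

Initial: C1(5μF, Q=5μC, V=1.00V), C2(5μF, Q=12μC, V=2.40V), C3(1μF, Q=1μC, V=1.00V), C4(4μF, Q=20μC, V=5.00V)
Op 1: GROUND 1: Q1=0; energy lost=2.500
Op 2: GROUND 4: Q4=0; energy lost=50.000
Op 3: CLOSE 2-3: Q_total=13.00, C_total=6.00, V=2.17; Q2=10.83, Q3=2.17; dissipated=0.817
Op 4: CLOSE 3-1: Q_total=2.17, C_total=6.00, V=0.36; Q3=0.36, Q1=1.81; dissipated=1.956
Total dissipated: 55.273 μJ

Answer: 55.27 μJ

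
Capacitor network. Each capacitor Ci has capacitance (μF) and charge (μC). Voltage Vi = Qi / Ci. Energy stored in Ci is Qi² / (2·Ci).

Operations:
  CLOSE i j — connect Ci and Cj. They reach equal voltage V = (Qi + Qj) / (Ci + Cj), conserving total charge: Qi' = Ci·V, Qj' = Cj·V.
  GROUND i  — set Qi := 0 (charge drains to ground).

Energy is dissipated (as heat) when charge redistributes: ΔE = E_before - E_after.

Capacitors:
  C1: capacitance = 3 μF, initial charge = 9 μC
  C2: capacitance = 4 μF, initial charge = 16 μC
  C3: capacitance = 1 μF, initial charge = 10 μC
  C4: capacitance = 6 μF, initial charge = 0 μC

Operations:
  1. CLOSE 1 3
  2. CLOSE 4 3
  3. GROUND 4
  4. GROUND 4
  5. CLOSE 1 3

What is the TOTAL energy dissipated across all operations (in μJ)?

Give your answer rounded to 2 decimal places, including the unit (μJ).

Initial: C1(3μF, Q=9μC, V=3.00V), C2(4μF, Q=16μC, V=4.00V), C3(1μF, Q=10μC, V=10.00V), C4(6μF, Q=0μC, V=0.00V)
Op 1: CLOSE 1-3: Q_total=19.00, C_total=4.00, V=4.75; Q1=14.25, Q3=4.75; dissipated=18.375
Op 2: CLOSE 4-3: Q_total=4.75, C_total=7.00, V=0.68; Q4=4.07, Q3=0.68; dissipated=9.670
Op 3: GROUND 4: Q4=0; energy lost=1.381
Op 4: GROUND 4: Q4=0; energy lost=0.000
Op 5: CLOSE 1-3: Q_total=14.93, C_total=4.00, V=3.73; Q1=11.20, Q3=3.73; dissipated=6.216
Total dissipated: 35.642 μJ

Answer: 35.64 μJ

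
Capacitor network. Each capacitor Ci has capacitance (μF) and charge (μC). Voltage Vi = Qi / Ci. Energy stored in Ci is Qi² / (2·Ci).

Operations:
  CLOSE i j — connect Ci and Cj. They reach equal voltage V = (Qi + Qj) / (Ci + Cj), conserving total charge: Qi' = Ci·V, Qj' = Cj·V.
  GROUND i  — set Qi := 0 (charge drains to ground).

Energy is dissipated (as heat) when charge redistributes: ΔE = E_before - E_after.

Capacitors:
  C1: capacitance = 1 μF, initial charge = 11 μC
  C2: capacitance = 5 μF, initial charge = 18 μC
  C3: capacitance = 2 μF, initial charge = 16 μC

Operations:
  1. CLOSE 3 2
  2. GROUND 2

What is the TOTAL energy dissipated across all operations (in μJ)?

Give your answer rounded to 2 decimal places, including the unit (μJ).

Initial: C1(1μF, Q=11μC, V=11.00V), C2(5μF, Q=18μC, V=3.60V), C3(2μF, Q=16μC, V=8.00V)
Op 1: CLOSE 3-2: Q_total=34.00, C_total=7.00, V=4.86; Q3=9.71, Q2=24.29; dissipated=13.829
Op 2: GROUND 2: Q2=0; energy lost=58.980
Total dissipated: 72.808 μJ

Answer: 72.81 μJ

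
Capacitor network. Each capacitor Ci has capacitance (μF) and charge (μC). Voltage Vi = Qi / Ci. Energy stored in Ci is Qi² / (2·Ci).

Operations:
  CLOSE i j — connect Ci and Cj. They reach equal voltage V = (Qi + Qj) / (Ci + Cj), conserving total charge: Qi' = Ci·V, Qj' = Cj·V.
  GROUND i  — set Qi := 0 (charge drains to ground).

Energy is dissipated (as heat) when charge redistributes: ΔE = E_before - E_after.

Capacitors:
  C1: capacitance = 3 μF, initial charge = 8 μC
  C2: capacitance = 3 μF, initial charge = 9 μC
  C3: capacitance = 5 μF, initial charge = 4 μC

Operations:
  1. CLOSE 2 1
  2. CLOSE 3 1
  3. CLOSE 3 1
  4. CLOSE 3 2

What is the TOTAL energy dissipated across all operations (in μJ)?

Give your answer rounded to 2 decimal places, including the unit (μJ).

Initial: C1(3μF, Q=8μC, V=2.67V), C2(3μF, Q=9μC, V=3.00V), C3(5μF, Q=4μC, V=0.80V)
Op 1: CLOSE 2-1: Q_total=17.00, C_total=6.00, V=2.83; Q2=8.50, Q1=8.50; dissipated=0.083
Op 2: CLOSE 3-1: Q_total=12.50, C_total=8.00, V=1.56; Q3=7.81, Q1=4.69; dissipated=3.876
Op 3: CLOSE 3-1: Q_total=12.50, C_total=8.00, V=1.56; Q3=7.81, Q1=4.69; dissipated=0.000
Op 4: CLOSE 3-2: Q_total=16.31, C_total=8.00, V=2.04; Q3=10.20, Q2=6.12; dissipated=1.514
Total dissipated: 5.473 μJ

Answer: 5.47 μJ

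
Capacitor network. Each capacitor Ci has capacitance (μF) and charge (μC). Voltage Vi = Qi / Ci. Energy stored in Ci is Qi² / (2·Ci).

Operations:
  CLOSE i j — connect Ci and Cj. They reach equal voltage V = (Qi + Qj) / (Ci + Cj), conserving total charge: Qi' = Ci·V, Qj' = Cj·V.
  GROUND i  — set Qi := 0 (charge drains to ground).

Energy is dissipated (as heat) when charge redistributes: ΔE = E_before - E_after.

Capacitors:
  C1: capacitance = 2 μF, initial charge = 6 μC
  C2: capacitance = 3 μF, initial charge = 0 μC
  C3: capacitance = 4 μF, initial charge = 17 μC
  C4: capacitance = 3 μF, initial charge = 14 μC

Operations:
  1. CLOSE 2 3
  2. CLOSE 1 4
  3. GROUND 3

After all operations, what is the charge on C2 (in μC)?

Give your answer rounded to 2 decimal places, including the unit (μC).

Answer: 7.29 μC

Derivation:
Initial: C1(2μF, Q=6μC, V=3.00V), C2(3μF, Q=0μC, V=0.00V), C3(4μF, Q=17μC, V=4.25V), C4(3μF, Q=14μC, V=4.67V)
Op 1: CLOSE 2-3: Q_total=17.00, C_total=7.00, V=2.43; Q2=7.29, Q3=9.71; dissipated=15.482
Op 2: CLOSE 1-4: Q_total=20.00, C_total=5.00, V=4.00; Q1=8.00, Q4=12.00; dissipated=1.667
Op 3: GROUND 3: Q3=0; energy lost=11.796
Final charges: Q1=8.00, Q2=7.29, Q3=0.00, Q4=12.00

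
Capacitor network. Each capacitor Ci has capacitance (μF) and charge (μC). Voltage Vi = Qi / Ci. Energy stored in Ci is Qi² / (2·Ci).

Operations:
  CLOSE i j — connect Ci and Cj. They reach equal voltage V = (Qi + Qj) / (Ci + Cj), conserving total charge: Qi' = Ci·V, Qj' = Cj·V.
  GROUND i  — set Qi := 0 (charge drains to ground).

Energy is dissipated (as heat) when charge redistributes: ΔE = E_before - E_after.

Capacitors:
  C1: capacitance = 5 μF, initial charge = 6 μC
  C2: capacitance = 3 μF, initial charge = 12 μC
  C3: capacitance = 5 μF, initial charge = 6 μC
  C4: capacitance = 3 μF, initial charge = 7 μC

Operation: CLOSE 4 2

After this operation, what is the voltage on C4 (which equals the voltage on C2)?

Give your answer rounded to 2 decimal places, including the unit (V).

Initial: C1(5μF, Q=6μC, V=1.20V), C2(3μF, Q=12μC, V=4.00V), C3(5μF, Q=6μC, V=1.20V), C4(3μF, Q=7μC, V=2.33V)
Op 1: CLOSE 4-2: Q_total=19.00, C_total=6.00, V=3.17; Q4=9.50, Q2=9.50; dissipated=2.083

Answer: 3.17 V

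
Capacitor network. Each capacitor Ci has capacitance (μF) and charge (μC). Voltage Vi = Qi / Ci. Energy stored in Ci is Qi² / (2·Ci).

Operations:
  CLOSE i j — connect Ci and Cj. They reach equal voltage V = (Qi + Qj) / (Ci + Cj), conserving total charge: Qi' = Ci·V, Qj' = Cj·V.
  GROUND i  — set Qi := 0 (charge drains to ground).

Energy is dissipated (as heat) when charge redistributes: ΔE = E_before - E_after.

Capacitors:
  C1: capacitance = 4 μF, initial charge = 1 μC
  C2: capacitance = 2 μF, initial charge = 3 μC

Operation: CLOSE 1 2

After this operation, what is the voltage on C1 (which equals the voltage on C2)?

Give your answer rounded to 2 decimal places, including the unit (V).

Initial: C1(4μF, Q=1μC, V=0.25V), C2(2μF, Q=3μC, V=1.50V)
Op 1: CLOSE 1-2: Q_total=4.00, C_total=6.00, V=0.67; Q1=2.67, Q2=1.33; dissipated=1.042

Answer: 0.67 V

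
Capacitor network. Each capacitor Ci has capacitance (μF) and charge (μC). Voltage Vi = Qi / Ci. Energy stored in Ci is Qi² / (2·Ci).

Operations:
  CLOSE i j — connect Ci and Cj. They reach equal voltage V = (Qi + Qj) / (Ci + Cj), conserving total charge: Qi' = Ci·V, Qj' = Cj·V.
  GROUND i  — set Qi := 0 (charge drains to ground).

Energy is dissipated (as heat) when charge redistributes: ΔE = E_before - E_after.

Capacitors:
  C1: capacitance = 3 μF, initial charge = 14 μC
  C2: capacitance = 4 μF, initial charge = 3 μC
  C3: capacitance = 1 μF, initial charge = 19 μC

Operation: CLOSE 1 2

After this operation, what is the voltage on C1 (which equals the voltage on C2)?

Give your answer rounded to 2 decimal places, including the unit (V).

Initial: C1(3μF, Q=14μC, V=4.67V), C2(4μF, Q=3μC, V=0.75V), C3(1μF, Q=19μC, V=19.00V)
Op 1: CLOSE 1-2: Q_total=17.00, C_total=7.00, V=2.43; Q1=7.29, Q2=9.71; dissipated=13.149

Answer: 2.43 V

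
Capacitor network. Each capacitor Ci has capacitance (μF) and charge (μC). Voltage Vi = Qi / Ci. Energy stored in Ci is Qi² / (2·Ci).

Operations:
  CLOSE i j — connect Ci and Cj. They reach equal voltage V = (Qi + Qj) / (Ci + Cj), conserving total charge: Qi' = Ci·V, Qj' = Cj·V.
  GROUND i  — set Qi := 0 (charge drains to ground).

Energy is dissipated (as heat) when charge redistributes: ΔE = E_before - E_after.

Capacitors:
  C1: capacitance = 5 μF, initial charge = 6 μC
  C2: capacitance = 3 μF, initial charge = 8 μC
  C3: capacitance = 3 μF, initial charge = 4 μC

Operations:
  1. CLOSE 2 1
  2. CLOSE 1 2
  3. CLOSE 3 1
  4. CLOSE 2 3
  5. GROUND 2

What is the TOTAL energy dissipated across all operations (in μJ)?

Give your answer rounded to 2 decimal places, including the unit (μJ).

Initial: C1(5μF, Q=6μC, V=1.20V), C2(3μF, Q=8μC, V=2.67V), C3(3μF, Q=4μC, V=1.33V)
Op 1: CLOSE 2-1: Q_total=14.00, C_total=8.00, V=1.75; Q2=5.25, Q1=8.75; dissipated=2.017
Op 2: CLOSE 1-2: Q_total=14.00, C_total=8.00, V=1.75; Q1=8.75, Q2=5.25; dissipated=0.000
Op 3: CLOSE 3-1: Q_total=12.75, C_total=8.00, V=1.59; Q3=4.78, Q1=7.97; dissipated=0.163
Op 4: CLOSE 2-3: Q_total=10.03, C_total=6.00, V=1.67; Q2=5.02, Q3=5.02; dissipated=0.018
Op 5: GROUND 2: Q2=0; energy lost=4.193
Total dissipated: 6.390 μJ

Answer: 6.39 μJ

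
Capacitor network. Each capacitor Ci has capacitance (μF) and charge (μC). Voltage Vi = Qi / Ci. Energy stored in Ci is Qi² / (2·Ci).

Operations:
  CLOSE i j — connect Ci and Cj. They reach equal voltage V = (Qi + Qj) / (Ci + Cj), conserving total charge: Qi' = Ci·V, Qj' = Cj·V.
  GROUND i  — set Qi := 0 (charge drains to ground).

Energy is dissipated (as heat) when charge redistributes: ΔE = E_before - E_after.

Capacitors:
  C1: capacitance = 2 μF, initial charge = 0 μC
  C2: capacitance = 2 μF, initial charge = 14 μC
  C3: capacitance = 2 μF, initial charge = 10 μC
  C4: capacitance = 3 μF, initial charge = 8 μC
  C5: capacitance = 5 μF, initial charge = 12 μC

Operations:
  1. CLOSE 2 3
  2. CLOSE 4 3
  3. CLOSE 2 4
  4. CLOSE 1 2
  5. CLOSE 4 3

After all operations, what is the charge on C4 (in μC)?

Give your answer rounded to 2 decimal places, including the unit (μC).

Initial: C1(2μF, Q=0μC, V=0.00V), C2(2μF, Q=14μC, V=7.00V), C3(2μF, Q=10μC, V=5.00V), C4(3μF, Q=8μC, V=2.67V), C5(5μF, Q=12μC, V=2.40V)
Op 1: CLOSE 2-3: Q_total=24.00, C_total=4.00, V=6.00; Q2=12.00, Q3=12.00; dissipated=2.000
Op 2: CLOSE 4-3: Q_total=20.00, C_total=5.00, V=4.00; Q4=12.00, Q3=8.00; dissipated=6.667
Op 3: CLOSE 2-4: Q_total=24.00, C_total=5.00, V=4.80; Q2=9.60, Q4=14.40; dissipated=2.400
Op 4: CLOSE 1-2: Q_total=9.60, C_total=4.00, V=2.40; Q1=4.80, Q2=4.80; dissipated=11.520
Op 5: CLOSE 4-3: Q_total=22.40, C_total=5.00, V=4.48; Q4=13.44, Q3=8.96; dissipated=0.384
Final charges: Q1=4.80, Q2=4.80, Q3=8.96, Q4=13.44, Q5=12.00

Answer: 13.44 μC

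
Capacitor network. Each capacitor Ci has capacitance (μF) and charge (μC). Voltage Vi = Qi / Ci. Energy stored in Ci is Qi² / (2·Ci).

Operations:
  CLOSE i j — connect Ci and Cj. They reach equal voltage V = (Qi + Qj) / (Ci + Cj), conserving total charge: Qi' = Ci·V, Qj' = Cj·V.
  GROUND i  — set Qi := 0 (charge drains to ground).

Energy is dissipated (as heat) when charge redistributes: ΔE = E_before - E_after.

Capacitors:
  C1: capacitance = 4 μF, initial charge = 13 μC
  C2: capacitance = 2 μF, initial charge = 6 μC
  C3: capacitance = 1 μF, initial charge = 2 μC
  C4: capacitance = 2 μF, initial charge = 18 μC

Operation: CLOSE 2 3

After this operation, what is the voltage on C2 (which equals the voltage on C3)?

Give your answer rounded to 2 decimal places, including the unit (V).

Initial: C1(4μF, Q=13μC, V=3.25V), C2(2μF, Q=6μC, V=3.00V), C3(1μF, Q=2μC, V=2.00V), C4(2μF, Q=18μC, V=9.00V)
Op 1: CLOSE 2-3: Q_total=8.00, C_total=3.00, V=2.67; Q2=5.33, Q3=2.67; dissipated=0.333

Answer: 2.67 V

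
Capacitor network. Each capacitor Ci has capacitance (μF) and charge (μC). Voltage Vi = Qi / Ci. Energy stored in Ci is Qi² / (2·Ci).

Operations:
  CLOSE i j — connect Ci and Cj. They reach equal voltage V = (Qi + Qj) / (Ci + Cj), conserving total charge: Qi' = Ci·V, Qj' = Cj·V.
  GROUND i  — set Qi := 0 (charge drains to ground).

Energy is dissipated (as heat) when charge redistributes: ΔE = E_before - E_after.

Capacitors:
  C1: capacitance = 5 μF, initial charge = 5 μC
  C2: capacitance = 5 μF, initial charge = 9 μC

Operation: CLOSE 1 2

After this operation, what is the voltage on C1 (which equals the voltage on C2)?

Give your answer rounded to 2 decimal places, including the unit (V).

Initial: C1(5μF, Q=5μC, V=1.00V), C2(5μF, Q=9μC, V=1.80V)
Op 1: CLOSE 1-2: Q_total=14.00, C_total=10.00, V=1.40; Q1=7.00, Q2=7.00; dissipated=0.800

Answer: 1.40 V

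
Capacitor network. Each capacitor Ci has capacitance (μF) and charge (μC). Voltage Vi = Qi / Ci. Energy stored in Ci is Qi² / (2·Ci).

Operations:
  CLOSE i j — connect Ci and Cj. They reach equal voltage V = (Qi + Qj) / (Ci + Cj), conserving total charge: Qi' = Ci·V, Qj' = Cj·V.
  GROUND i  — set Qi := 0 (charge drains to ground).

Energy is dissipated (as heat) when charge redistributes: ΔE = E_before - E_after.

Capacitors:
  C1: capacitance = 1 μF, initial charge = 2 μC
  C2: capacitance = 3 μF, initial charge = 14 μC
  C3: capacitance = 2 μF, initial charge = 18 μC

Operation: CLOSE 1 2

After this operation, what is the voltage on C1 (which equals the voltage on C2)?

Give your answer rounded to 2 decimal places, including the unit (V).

Initial: C1(1μF, Q=2μC, V=2.00V), C2(3μF, Q=14μC, V=4.67V), C3(2μF, Q=18μC, V=9.00V)
Op 1: CLOSE 1-2: Q_total=16.00, C_total=4.00, V=4.00; Q1=4.00, Q2=12.00; dissipated=2.667

Answer: 4.00 V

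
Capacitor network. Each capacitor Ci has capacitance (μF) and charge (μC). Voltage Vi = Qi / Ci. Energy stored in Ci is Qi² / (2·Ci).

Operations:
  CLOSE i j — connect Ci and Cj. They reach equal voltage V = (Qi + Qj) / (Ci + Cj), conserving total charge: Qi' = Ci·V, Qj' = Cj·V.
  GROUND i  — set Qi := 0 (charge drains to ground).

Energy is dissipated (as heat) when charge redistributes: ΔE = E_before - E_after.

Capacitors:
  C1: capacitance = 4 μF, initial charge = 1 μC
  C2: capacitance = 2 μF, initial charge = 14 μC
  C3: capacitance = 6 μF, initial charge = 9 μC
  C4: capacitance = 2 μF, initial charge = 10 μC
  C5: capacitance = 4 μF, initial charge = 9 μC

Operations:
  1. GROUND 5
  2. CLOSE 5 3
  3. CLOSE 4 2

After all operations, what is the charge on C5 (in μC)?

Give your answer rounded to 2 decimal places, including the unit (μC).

Initial: C1(4μF, Q=1μC, V=0.25V), C2(2μF, Q=14μC, V=7.00V), C3(6μF, Q=9μC, V=1.50V), C4(2μF, Q=10μC, V=5.00V), C5(4μF, Q=9μC, V=2.25V)
Op 1: GROUND 5: Q5=0; energy lost=10.125
Op 2: CLOSE 5-3: Q_total=9.00, C_total=10.00, V=0.90; Q5=3.60, Q3=5.40; dissipated=2.700
Op 3: CLOSE 4-2: Q_total=24.00, C_total=4.00, V=6.00; Q4=12.00, Q2=12.00; dissipated=2.000
Final charges: Q1=1.00, Q2=12.00, Q3=5.40, Q4=12.00, Q5=3.60

Answer: 3.60 μC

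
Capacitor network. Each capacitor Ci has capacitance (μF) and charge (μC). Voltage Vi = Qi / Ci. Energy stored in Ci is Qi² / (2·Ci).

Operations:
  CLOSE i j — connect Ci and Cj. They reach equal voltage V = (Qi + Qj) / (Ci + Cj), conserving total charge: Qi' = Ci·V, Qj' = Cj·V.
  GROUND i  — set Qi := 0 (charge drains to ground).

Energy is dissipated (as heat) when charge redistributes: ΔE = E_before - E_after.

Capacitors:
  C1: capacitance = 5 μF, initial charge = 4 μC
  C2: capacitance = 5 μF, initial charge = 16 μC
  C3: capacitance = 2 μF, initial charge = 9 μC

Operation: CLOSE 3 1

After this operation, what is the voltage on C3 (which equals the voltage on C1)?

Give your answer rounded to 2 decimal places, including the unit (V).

Initial: C1(5μF, Q=4μC, V=0.80V), C2(5μF, Q=16μC, V=3.20V), C3(2μF, Q=9μC, V=4.50V)
Op 1: CLOSE 3-1: Q_total=13.00, C_total=7.00, V=1.86; Q3=3.71, Q1=9.29; dissipated=9.779

Answer: 1.86 V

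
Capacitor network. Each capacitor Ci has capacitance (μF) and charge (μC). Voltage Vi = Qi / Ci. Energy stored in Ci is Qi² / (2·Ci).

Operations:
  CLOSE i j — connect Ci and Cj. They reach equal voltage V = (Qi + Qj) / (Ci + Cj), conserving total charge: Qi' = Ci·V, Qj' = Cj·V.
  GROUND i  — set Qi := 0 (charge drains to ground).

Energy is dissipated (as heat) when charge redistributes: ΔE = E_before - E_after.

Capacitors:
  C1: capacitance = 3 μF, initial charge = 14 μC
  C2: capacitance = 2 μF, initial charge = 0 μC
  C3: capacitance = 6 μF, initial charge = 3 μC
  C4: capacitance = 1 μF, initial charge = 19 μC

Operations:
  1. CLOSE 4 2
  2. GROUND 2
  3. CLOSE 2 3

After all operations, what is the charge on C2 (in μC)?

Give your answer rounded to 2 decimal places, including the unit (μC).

Answer: 0.75 μC

Derivation:
Initial: C1(3μF, Q=14μC, V=4.67V), C2(2μF, Q=0μC, V=0.00V), C3(6μF, Q=3μC, V=0.50V), C4(1μF, Q=19μC, V=19.00V)
Op 1: CLOSE 4-2: Q_total=19.00, C_total=3.00, V=6.33; Q4=6.33, Q2=12.67; dissipated=120.333
Op 2: GROUND 2: Q2=0; energy lost=40.111
Op 3: CLOSE 2-3: Q_total=3.00, C_total=8.00, V=0.38; Q2=0.75, Q3=2.25; dissipated=0.188
Final charges: Q1=14.00, Q2=0.75, Q3=2.25, Q4=6.33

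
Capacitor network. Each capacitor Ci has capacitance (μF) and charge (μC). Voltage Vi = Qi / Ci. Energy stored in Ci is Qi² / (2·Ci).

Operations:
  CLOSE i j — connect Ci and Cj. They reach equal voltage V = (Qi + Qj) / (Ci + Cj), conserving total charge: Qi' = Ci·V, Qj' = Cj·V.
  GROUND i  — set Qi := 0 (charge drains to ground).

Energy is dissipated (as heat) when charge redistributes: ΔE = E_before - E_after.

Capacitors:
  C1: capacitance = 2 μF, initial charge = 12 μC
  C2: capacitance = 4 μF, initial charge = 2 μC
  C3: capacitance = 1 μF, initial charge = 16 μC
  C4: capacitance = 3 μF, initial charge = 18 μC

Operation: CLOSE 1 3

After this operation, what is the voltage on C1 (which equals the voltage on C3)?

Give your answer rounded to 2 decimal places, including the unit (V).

Answer: 9.33 V

Derivation:
Initial: C1(2μF, Q=12μC, V=6.00V), C2(4μF, Q=2μC, V=0.50V), C3(1μF, Q=16μC, V=16.00V), C4(3μF, Q=18μC, V=6.00V)
Op 1: CLOSE 1-3: Q_total=28.00, C_total=3.00, V=9.33; Q1=18.67, Q3=9.33; dissipated=33.333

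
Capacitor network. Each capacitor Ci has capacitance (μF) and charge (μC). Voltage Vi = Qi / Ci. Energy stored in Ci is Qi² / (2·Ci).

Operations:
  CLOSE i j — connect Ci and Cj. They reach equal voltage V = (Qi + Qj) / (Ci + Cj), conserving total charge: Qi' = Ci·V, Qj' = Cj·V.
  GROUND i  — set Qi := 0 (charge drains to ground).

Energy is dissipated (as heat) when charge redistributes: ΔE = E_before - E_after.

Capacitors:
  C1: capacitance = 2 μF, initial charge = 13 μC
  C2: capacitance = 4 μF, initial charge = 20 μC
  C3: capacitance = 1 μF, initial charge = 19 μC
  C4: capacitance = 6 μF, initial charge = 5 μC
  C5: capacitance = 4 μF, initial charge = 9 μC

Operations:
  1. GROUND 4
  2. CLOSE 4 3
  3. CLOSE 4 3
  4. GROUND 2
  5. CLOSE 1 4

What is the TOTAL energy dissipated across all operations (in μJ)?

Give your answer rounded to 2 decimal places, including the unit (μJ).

Answer: 217.55 μJ

Derivation:
Initial: C1(2μF, Q=13μC, V=6.50V), C2(4μF, Q=20μC, V=5.00V), C3(1μF, Q=19μC, V=19.00V), C4(6μF, Q=5μC, V=0.83V), C5(4μF, Q=9μC, V=2.25V)
Op 1: GROUND 4: Q4=0; energy lost=2.083
Op 2: CLOSE 4-3: Q_total=19.00, C_total=7.00, V=2.71; Q4=16.29, Q3=2.71; dissipated=154.714
Op 3: CLOSE 4-3: Q_total=19.00, C_total=7.00, V=2.71; Q4=16.29, Q3=2.71; dissipated=0.000
Op 4: GROUND 2: Q2=0; energy lost=50.000
Op 5: CLOSE 1-4: Q_total=29.29, C_total=8.00, V=3.66; Q1=7.32, Q4=21.96; dissipated=10.749
Total dissipated: 217.546 μJ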